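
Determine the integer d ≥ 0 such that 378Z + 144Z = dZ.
(378, 144) = (18); d = 18

In the PID Z, (a, b) is generated by gcd(a, b). Compute gcd(378, 144) with the extended Euclidean algorithm, tracking rows (r, s, t) with s·378 + t·144 = r:
  row A: (378, 1, 0)   [1·378 + 0·144 = 378]
  row B: (144, 0, 1)   [0·378 + 1·144 = 144]
  378 = 2·144 + 90   → row C = row A − 2·row B = (90, 1, −2)   [check: 1·378 − 2·144 = 90]
  144 = 1·90 + 54   → row D = row B − 1·row C = (54, −1, 3)   [check: −1·378 + 3·144 = 54]
  90 = 1·54 + 36   → row E = row C − 1·row D = (36, 2, −5)   [check: 2·378 − 5·144 = 36]
  54 = 1·36 + 18   → row F = row D − 1·row E = (18, −3, 8)   [check: −3·378 + 8·144 = 18]
  36 = 2·18 + 0   → remainder 0, stop. gcd = 18 (last nonzero row F).
So gcd(378, 144) = 18, with Bézout identity −3·378 + 8·144 = 18. Containment (⊇): the Bézout identity exhibits 18 as an element of (378, 144), giving (18) ⊆ (378, 144). Containment (⊆): since 18 | 378 and 18 | 144 (378 = 18·21, 144 = 18·8), every Z-linear combination of 378 and 144 is divisible by 18, so (378, 144) ⊆ (18). Therefore (378, 144) = (18), d = 18.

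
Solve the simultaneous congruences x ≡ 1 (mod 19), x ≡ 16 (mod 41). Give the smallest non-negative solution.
The moduli 19, 41 are pairwise coprime, so by the CRT there is a unique solution mod 19·41 = 779.
Solve by successive substitution. Start with x ≡ 1 (mod 19).
  Combine with x ≡ 16 (mod 41): write x = 1 + 19·t and require 1 + 19·t ≡ 16 (mod 41), i.e. 19·t ≡ 16 − 1 ≡ 15 (mod 41). Since 19^(−1) ≡ 13 (mod 41), t ≡ 13·15 ≡ 31 (mod 41). So x ≡ 1 + 19·31 = 590 (mod 779).
Unique solution in [0, 779): x = 590.

Final answer: x ≡ 590 (mod 779); the representative in [0, 779) is 590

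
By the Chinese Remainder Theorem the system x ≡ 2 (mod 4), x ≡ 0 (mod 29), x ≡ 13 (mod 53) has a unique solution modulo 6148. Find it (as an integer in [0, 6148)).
The moduli 4, 29, 53 are pairwise coprime, so by the CRT there is a unique solution mod 4·29·53 = 6148.
Solve by successive substitution. Start with x ≡ 2 (mod 4).
  Combine with x ≡ 0 (mod 29): write x = 2 + 4·t and require 2 + 4·t ≡ 0 (mod 29), i.e. 4·t ≡ 0 − 2 ≡ 27 (mod 29). Since 4^(−1) ≡ 22 (mod 29), t ≡ 22·27 ≡ 14 (mod 29). So x ≡ 2 + 4·14 = 58 (mod 116).
  Combine with x ≡ 13 (mod 53): write x = 58 + 116·t and require 58 + 116·t ≡ 13 (mod 53), i.e. 116·t ≡ 13 − 58 ≡ 8 (mod 53). Since 116^(−1) ≡ 16 (mod 53) (116 ≡ 10 (mod 53)), t ≡ 16·8 ≡ 22 (mod 53). So x ≡ 58 + 116·22 = 2610 (mod 6148).
Unique solution in [0, 6148): x = 2610.

Final answer: x ≡ 2610 (mod 6148); the representative in [0, 6148) is 2610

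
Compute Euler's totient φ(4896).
φ(4896) = 1536

φ is multiplicative, with φ(p^e) = p^e − p^(e−1). Factorise 4896 = 2^5 · 3^2 · 17. Then
  φ(4896) = (2^5 − 2^4) · (3^2 − 3^1) · (17 − 1) = 16 · 6 · 16 = 1536.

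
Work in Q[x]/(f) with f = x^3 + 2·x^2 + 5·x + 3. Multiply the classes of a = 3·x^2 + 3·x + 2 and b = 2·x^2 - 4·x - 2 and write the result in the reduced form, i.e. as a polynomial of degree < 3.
a · b ≡ -8·x^2 + 58·x + 50 (mod f(x))

First multiply in Q[x] without reducing: a · b = 6·x^4 - 6·x^3 - 14·x^2 - 14·x - 4. Now divide by f(x) = x^3 + 2·x^2 + 5·x + 3, eliminating the leading term at each step:
  leading term 6·x^4: subtract (6·x)·f(x) = 6·x^4 + 12·x^3 + 30·x^2 + 18·x, leaving -18·x^3 - 44·x^2 - 32·x - 4
  leading term -18·x^3: subtract (-18)·f(x) = -18·x^3 - 36·x^2 - 90·x - 54, leaving -8·x^2 + 58·x + 50
The degree is now < 3, so this is the remainder. Hence a · b ≡ -8·x^2 + 58·x + 50 in Q[x]/(f).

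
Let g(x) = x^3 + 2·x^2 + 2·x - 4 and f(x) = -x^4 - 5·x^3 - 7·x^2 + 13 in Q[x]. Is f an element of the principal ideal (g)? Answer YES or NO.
NO

In Q[x] the ideal (g) consists of all multiples of g, so f ∈ (g) iff g | f, i.e. iff the remainder of f on division by g is 0. Divide f by g (g is monic, so eliminate the leading term of the running remainder at each step):
  leading term -x^4: subtract (-x)·g(x) = -x^4 - 2·x^3 - 2·x^2 + 4·x, leaving -3·x^3 - 5·x^2 - 4·x + 13
  leading term -3·x^3: subtract (-3)·g(x) = -3·x^3 - 6·x^2 - 6·x + 12, leaving x^2 + 2·x + 1
The remainder r(x) = x^2 + 2·x + 1 ≠ 0 (and deg r < deg g), so g ∤ f, i.e. f ∉ (g).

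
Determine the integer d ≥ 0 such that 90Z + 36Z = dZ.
(90, 36) = (18); d = 18

In the PID Z, (a, b) is generated by gcd(a, b). Compute gcd(90, 36) with the extended Euclidean algorithm, tracking rows (r, s, t) with s·90 + t·36 = r:
  row A: (90, 1, 0)   [1·90 + 0·36 = 90]
  row B: (36, 0, 1)   [0·90 + 1·36 = 36]
  90 = 2·36 + 18   → row C = row A − 2·row B = (18, 1, −2)   [check: 1·90 − 2·36 = 18]
  36 = 2·18 + 0   → remainder 0, stop. gcd = 18 (last nonzero row C).
So gcd(90, 36) = 18, with Bézout identity 1·90 − 2·36 = 18. Containment (⊇): the Bézout identity exhibits 18 as an element of (90, 36), giving (18) ⊆ (90, 36). Containment (⊆): since 18 | 90 and 18 | 36 (90 = 18·5, 36 = 18·2), every Z-linear combination of 90 and 36 is divisible by 18, so (90, 36) ⊆ (18). Therefore (90, 36) = (18), d = 18.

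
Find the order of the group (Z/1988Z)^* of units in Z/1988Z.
|(Z/1988Z)^*| = 840

(Z/1988Z)^* consists of the classes a with gcd(a, 1988) = 1, so its order is φ(1988). φ is multiplicative, with φ(p^e) = p^e − p^(e−1). Factorise 1988 = 2^2 · 7 · 71. Then
  φ(1988) = (2^2 − 2^1) · (7 − 1) · (71 − 1) = 2 · 6 · 70 = 840.
Thus |(Z/1988Z)^*| = 840.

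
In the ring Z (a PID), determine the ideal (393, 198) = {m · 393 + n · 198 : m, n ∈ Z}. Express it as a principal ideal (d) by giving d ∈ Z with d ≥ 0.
(393, 198) = (3); d = 3

In the PID Z, (a, b) is generated by gcd(a, b). Compute gcd(393, 198) with the extended Euclidean algorithm, tracking rows (r, s, t) with s·393 + t·198 = r:
  row A: (393, 1, 0)   [1·393 + 0·198 = 393]
  row B: (198, 0, 1)   [0·393 + 1·198 = 198]
  393 = 1·198 + 195   → row C = row A − 1·row B = (195, 1, −1)   [check: 1·393 − 1·198 = 195]
  198 = 1·195 + 3   → row D = row B − 1·row C = (3, −1, 2)   [check: −1·393 + 2·198 = 3]
  195 = 65·3 + 0   → remainder 0, stop. gcd = 3 (last nonzero row D).
So gcd(393, 198) = 3, with Bézout identity −1·393 + 2·198 = 3. Containment (⊇): the Bézout identity exhibits 3 as an element of (393, 198), giving (3) ⊆ (393, 198). Containment (⊆): since 3 | 393 and 3 | 198 (393 = 3·131, 198 = 3·66), every Z-linear combination of 393 and 198 is divisible by 3, so (393, 198) ⊆ (3). Therefore (393, 198) = (3), d = 3.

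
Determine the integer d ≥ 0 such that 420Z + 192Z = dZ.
In the PID Z, (a, b) is generated by gcd(a, b). Compute gcd(420, 192) with the extended Euclidean algorithm, tracking rows (r, s, t) with s·420 + t·192 = r:
  row A: (420, 1, 0)   [1·420 + 0·192 = 420]
  row B: (192, 0, 1)   [0·420 + 1·192 = 192]
  420 = 2·192 + 36   → row C = row A − 2·row B = (36, 1, −2)   [check: 1·420 − 2·192 = 36]
  192 = 5·36 + 12   → row D = row B − 5·row C = (12, −5, 11)   [check: −5·420 + 11·192 = 12]
  36 = 3·12 + 0   → remainder 0, stop. gcd = 12 (last nonzero row D).
So gcd(420, 192) = 12, with Bézout identity −5·420 + 11·192 = 12. Containment (⊇): the Bézout identity exhibits 12 as an element of (420, 192), giving (12) ⊆ (420, 192). Containment (⊆): since 12 | 420 and 12 | 192 (420 = 12·35, 192 = 12·16), every Z-linear combination of 420 and 192 is divisible by 12, so (420, 192) ⊆ (12). Therefore (420, 192) = (12), d = 12.

Final answer: (420, 192) = (12); d = 12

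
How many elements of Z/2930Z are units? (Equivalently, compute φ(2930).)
An element a ∈ Z/2930Z is a unit iff gcd(a, 2930) = 1, so the number of units is φ(2930). φ is multiplicative, with φ(p^e) = p^e − p^(e−1). Factorise 2930 = 2 · 5 · 293. Then
  φ(2930) = (2 − 1) · (5 − 1) · (293 − 1) = 1 · 4 · 292 = 1168.

Final answer: Z/2930Z has φ(2930) = 1168 units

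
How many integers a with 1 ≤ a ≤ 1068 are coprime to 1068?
352

The number of a ∈ {1, ..., 1068} with gcd(a, 1068) = 1 is by definition Euler's totient φ(1068). φ is multiplicative, with φ(p^e) = p^e − p^(e−1). Factorise 1068 = 2^2 · 3 · 89. Then
  φ(1068) = (2^2 − 2^1) · (3 − 1) · (89 − 1) = 2 · 2 · 88 = 352.
So there are 352 such integers.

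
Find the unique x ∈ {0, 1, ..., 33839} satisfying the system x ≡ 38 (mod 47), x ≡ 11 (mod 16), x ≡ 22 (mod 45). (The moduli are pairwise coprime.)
The moduli 47, 16, 45 are pairwise coprime, so by the CRT there is a unique solution mod 47·16·45 = 33840.
Solve by successive substitution. Start with x ≡ 38 (mod 47).
  Combine with x ≡ 11 (mod 16): write x = 38 + 47·t and require 38 + 47·t ≡ 11 (mod 16), i.e. 47·t ≡ 11 − 38 ≡ 5 (mod 16). Since 47^(−1) ≡ 15 (mod 16) (47 ≡ 15 (mod 16)), t ≡ 15·5 ≡ 11 (mod 16). So x ≡ 38 + 47·11 = 555 (mod 752).
  Combine with x ≡ 22 (mod 45): write x = 555 + 752·t and require 555 + 752·t ≡ 22 (mod 45), i.e. 752·t ≡ 22 − 555 ≡ 7 (mod 45). Since 752^(−1) ≡ 38 (mod 45) (752 ≡ 32 (mod 45)), t ≡ 38·7 ≡ 41 (mod 45). So x ≡ 555 + 752·41 = 31387 (mod 33840).
Unique solution in [0, 33840): x = 31387.

Final answer: x ≡ 31387 (mod 33840); the representative in [0, 33840) is 31387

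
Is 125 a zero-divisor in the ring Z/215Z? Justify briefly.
gcd(125, 215) = 5 > 1, so 125 is not a unit in Z/215Z. In Z/nZ every nonzero non-unit is a zero-divisor: explicitly, take b = 215/gcd = 43 ≠ 0 (mod 215); then 125·43 = 5375 = 25·215, i.e. 125·43 ≡ 0 (mod 215). So 125 is a zero-divisor.

Final answer: YES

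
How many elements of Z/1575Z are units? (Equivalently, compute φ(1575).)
Z/1575Z has φ(1575) = 720 units

An element a ∈ Z/1575Z is a unit iff gcd(a, 1575) = 1, so the number of units is φ(1575). φ is multiplicative, with φ(p^e) = p^e − p^(e−1). Factorise 1575 = 3^2 · 5^2 · 7. Then
  φ(1575) = (3^2 − 3^1) · (5^2 − 5^1) · (7 − 1) = 6 · 20 · 6 = 720.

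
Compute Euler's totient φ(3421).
φ(3421) = 3100

φ is multiplicative, with φ(p^e) = p^e − p^(e−1). Factorise 3421 = 11 · 311. Then
  φ(3421) = (11 − 1) · (311 − 1) = 10 · 310 = 3100.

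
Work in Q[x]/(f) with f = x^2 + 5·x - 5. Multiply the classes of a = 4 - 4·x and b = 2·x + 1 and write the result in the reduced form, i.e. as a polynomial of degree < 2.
a · b ≡ 44·x - 36 (mod f(x))

First multiply in Q[x] without reducing: a · b = -8·x^2 + 4·x + 4. Now divide by f(x) = x^2 + 5·x - 5, eliminating the leading term at each step:
  leading term -8·x^2: subtract (-8)·f(x) = -8·x^2 - 40·x + 40, leaving 44·x - 36
The degree is now < 2, so this is the remainder. Hence a · b ≡ 44·x - 36 in Q[x]/(f).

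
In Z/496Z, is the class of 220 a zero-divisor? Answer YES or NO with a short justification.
gcd(220, 496) = 4 > 1, so 220 is not a unit in Z/496Z. In Z/nZ every nonzero non-unit is a zero-divisor: explicitly, take b = 496/gcd = 124 ≠ 0 (mod 496); then 220·124 = 27280 = 55·496, i.e. 220·124 ≡ 0 (mod 496). So 220 is a zero-divisor.

Final answer: YES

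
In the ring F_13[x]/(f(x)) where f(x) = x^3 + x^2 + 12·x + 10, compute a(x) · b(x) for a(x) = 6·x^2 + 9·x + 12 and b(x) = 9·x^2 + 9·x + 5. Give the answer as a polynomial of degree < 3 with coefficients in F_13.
Multiply as integer polynomials: a · b = 54·x^4 + 135·x^3 + 219·x^2 + 153·x + 60. Reducing coefficients mod 13: a · b ≡ 2·x^4 + 5·x^3 + 11·x^2 + 10·x + 8. Now divide by f(x) = x^3 + x^2 + 12·x + 10 in F_13[x], eliminating the leading term at each step:
  leading term 2·x^4: subtract (2·x)·f(x) = 2·x^4 + 2·x^3 + 11·x^2 + 7·x, leaving 3·x^3 + 3·x + 8 (coefficients mod 13)
  leading term 3·x^3: subtract (3)·f(x) = 3·x^3 + 3·x^2 + 10·x + 4, leaving 10·x^2 + 6·x + 4 (coefficients mod 13)
The degree is now < 3, so this is the remainder. Hence a · b ≡ 10·x^2 + 6·x + 4 in F_13[x]/(f).

Final answer: a · b ≡ 10·x^2 + 6·x + 4 (mod f(x))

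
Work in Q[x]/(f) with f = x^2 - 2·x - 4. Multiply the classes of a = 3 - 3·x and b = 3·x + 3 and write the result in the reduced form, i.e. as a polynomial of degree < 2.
a · b ≡ -18·x - 27 (mod f(x))

First multiply in Q[x] without reducing: a · b = 9 - 9·x^2. Now divide by f(x) = x^2 - 2·x - 4, eliminating the leading term at each step:
  leading term -9·x^2: subtract (-9)·f(x) = -9·x^2 + 18·x + 36, leaving -18·x - 27
The degree is now < 2, so this is the remainder. Hence a · b ≡ -18·x - 27 in Q[x]/(f).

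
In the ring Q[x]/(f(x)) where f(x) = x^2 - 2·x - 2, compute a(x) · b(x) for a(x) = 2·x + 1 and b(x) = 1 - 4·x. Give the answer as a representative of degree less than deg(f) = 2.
First multiply in Q[x] without reducing: a · b = -8·x^2 - 2·x + 1. Now divide by f(x) = x^2 - 2·x - 2, eliminating the leading term at each step:
  leading term -8·x^2: subtract (-8)·f(x) = -8·x^2 + 16·x + 16, leaving -18·x - 15
The degree is now < 2, so this is the remainder. Hence a · b ≡ -18·x - 15 in Q[x]/(f).

Final answer: a · b ≡ -18·x - 15 (mod f(x))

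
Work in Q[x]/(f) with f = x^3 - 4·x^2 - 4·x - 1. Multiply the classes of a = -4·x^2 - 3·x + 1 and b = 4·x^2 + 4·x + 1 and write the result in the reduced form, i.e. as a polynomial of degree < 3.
a · b ≡ -444·x^2 - 383·x - 91 (mod f(x))

First multiply in Q[x] without reducing: a · b = -16·x^4 - 28·x^3 - 12·x^2 + x + 1. Now divide by f(x) = x^3 - 4·x^2 - 4·x - 1, eliminating the leading term at each step:
  leading term -16·x^4: subtract (-16·x)·f(x) = -16·x^4 + 64·x^3 + 64·x^2 + 16·x, leaving -92·x^3 - 76·x^2 - 15·x + 1
  leading term -92·x^3: subtract (-92)·f(x) = -92·x^3 + 368·x^2 + 368·x + 92, leaving -444·x^2 - 383·x - 91
The degree is now < 3, so this is the remainder. Hence a · b ≡ -444·x^2 - 383·x - 91 in Q[x]/(f).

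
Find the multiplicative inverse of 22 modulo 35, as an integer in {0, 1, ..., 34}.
Apply the extended Euclidean algorithm to (35, 22), tracking rows (r, s, t) with s·35 + t·22 = r. Each division r_prev = q·r_cur + r_new produces the new row as (previous row) − q·(current row):
  row A: (35, 1, 0)   [1·35 + 0·22 = 35]
  row B: (22, 0, 1)   [0·35 + 1·22 = 22]
  35 = 1·22 + 13   → row C = row A − 1·row B = (13, 1, −1)   [check: 1·35 − 1·22 = 13]
  22 = 1·13 + 9   → row D = row B − 1·row C = (9, −1, 2)   [check: −1·35 + 2·22 = 9]
  13 = 1·9 + 4   → row E = row C − 1·row D = (4, 2, −3)   [check: 2·35 − 3·22 = 4]
  9 = 2·4 + 1   → row F = row D − 2·row E = (1, −5, 8)   [check: −5·35 + 8·22 = 1]
  4 = 4·1 + 0   → remainder 0, stop. gcd = 1 (last nonzero row F).
The gcd is 1, so 22 is invertible mod 35. The last nonzero row gives −5·35 + 8·22 = 1, so t = 8. So 22^(−1) ≡ 8 (mod 35). Verify: 22 · 8 = 176 ≡ 1 (mod 35). ✓

Final answer: 22^(−1) ≡ 8 (mod 35)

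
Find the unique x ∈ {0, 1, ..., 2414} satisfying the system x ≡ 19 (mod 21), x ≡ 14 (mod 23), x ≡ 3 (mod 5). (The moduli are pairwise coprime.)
x ≡ 313 (mod 2415); the representative in [0, 2415) is 313

The moduli 21, 23, 5 are pairwise coprime, so by the CRT there is a unique solution mod 21·23·5 = 2415.
Solve by successive substitution. Start with x ≡ 19 (mod 21).
  Combine with x ≡ 14 (mod 23): write x = 19 + 21·t and require 19 + 21·t ≡ 14 (mod 23), i.e. 21·t ≡ 14 − 19 ≡ 18 (mod 23). Since 21^(−1) ≡ 11 (mod 23), t ≡ 11·18 ≡ 14 (mod 23). So x ≡ 19 + 21·14 = 313 (mod 483).
  Combine with x ≡ 3 (mod 5): write x = 313 + 483·t and require 313 + 483·t ≡ 3 (mod 5), i.e. 483·t ≡ 3 − 313 ≡ 0 (mod 5). Since 483^(−1) ≡ 2 (mod 5) (483 ≡ 3 (mod 5)), t ≡ 2·0 ≡ 0 (mod 5). So x ≡ 313 + 483·0 = 313 (mod 2415).
Unique solution in [0, 2415): x = 313.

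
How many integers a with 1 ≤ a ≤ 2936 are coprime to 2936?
1464

The number of a ∈ {1, ..., 2936} with gcd(a, 2936) = 1 is by definition Euler's totient φ(2936). φ is multiplicative, with φ(p^e) = p^e − p^(e−1). Factorise 2936 = 2^3 · 367. Then
  φ(2936) = (2^3 − 2^2) · (367 − 1) = 4 · 366 = 1464.
So there are 1464 such integers.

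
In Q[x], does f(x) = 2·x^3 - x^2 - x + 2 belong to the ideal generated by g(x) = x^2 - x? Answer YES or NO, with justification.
In Q[x] the ideal (g) consists of all multiples of g, so f ∈ (g) iff g | f, i.e. iff the remainder of f on division by g is 0. Divide f by g (g is monic, so eliminate the leading term of the running remainder at each step):
  leading term 2·x^3: subtract (2·x)·g(x) = 2·x^3 - 2·x^2, leaving x^2 - x + 2
  leading term x^2: subtract (1)·g(x) = x^2 - x, leaving 2
The remainder r(x) = 2 ≠ 0 (and deg r < deg g), so g ∤ f, i.e. f ∉ (g).

Final answer: NO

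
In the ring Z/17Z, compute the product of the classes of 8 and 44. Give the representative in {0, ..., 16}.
12

Reduce the factors first: 44 ≡ 10 (mod 17), so 8 · 44 ≡ 8 · 10 (mod 17). 8 · 10 = 80. Dividing by 17: 80 = 4·17 + 12. So (8 · 44) mod 17 = 12.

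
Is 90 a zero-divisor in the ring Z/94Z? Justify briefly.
YES

gcd(90, 94) = 2 > 1, so 90 is not a unit in Z/94Z. In Z/nZ every nonzero non-unit is a zero-divisor: explicitly, take b = 94/gcd = 47 ≠ 0 (mod 94); then 90·47 = 4230 = 45·94, i.e. 90·47 ≡ 0 (mod 94). So 90 is a zero-divisor.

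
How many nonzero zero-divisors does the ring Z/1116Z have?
Z/1116Z has 755 nonzero zero-divisors

In Z/1116Z each nonzero element is either a unit (gcd with 1116 is 1) or a zero-divisor (gcd > 1). The number of units is φ(1116): factorise 1116 = 2^2 · 3^2 · 31, so φ(1116) = (2^2 − 2^1) · (3^2 − 3^1) · (31 − 1) = 2 · 6 · 30 = 360. The nonzero elements number 1116 − 1 = 1115. Hence the nonzero zero-divisors number 1115 − 360 = 755.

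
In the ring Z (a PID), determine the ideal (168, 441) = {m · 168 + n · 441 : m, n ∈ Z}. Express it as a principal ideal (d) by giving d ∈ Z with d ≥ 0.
In the PID Z, (a, b) is generated by gcd(a, b). Compute gcd(441, 168) with the extended Euclidean algorithm, tracking rows (r, s, t) with s·441 + t·168 = r:
  row A: (441, 1, 0)   [1·441 + 0·168 = 441]
  row B: (168, 0, 1)   [0·441 + 1·168 = 168]
  441 = 2·168 + 105   → row C = row A − 2·row B = (105, 1, −2)   [check: 1·441 − 2·168 = 105]
  168 = 1·105 + 63   → row D = row B − 1·row C = (63, −1, 3)   [check: −1·441 + 3·168 = 63]
  105 = 1·63 + 42   → row E = row C − 1·row D = (42, 2, −5)   [check: 2·441 − 5·168 = 42]
  63 = 1·42 + 21   → row F = row D − 1·row E = (21, −3, 8)   [check: −3·441 + 8·168 = 21]
  42 = 2·21 + 0   → remainder 0, stop. gcd = 21 (last nonzero row F).
So gcd(168, 441) = 21, with Bézout identity −3·441 + 8·168 = 21. Containment (⊇): the Bézout identity exhibits 21 as an element of (168, 441), giving (21) ⊆ (168, 441). Containment (⊆): since 21 | 168 and 21 | 441 (168 = 21·8, 441 = 21·21), every Z-linear combination of 168 and 441 is divisible by 21, so (168, 441) ⊆ (21). Therefore (168, 441) = (21), d = 21.

Final answer: (168, 441) = (21); d = 21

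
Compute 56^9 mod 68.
Use repeated squaring. Binary(9) = 1001. Walk through the bits of the exponent 9 left-to-right: at each bit after the leading one, square the running value, then multiply by 56 if the bit is 1 (always reducing mod 68):
  bit 1 = 1 (leading): start with 56.
  bit 2 = 0: square 56^2 = 3136 ≡ 8 (mod 68).
  bit 3 = 0: square 8^2 = 64 (mod 68).
  bit 4 = 1: square 64^2 = 4096 ≡ 16; bit is 1, so multiply 16·56 = 896 ≡ 12 (mod 68).
Final value: 56^9 ≡ 12 (mod 68).

Final answer: 12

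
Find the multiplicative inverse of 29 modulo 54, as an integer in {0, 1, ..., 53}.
29^(−1) ≡ 41 (mod 54)

Apply the extended Euclidean algorithm to (54, 29), tracking rows (r, s, t) with s·54 + t·29 = r. Each division r_prev = q·r_cur + r_new produces the new row as (previous row) − q·(current row):
  row A: (54, 1, 0)   [1·54 + 0·29 = 54]
  row B: (29, 0, 1)   [0·54 + 1·29 = 29]
  54 = 1·29 + 25   → row C = row A − 1·row B = (25, 1, −1)   [check: 1·54 − 1·29 = 25]
  29 = 1·25 + 4   → row D = row B − 1·row C = (4, −1, 2)   [check: −1·54 + 2·29 = 4]
  25 = 6·4 + 1   → row E = row C − 6·row D = (1, 7, −13)   [check: 7·54 − 13·29 = 1]
  4 = 4·1 + 0   → remainder 0, stop. gcd = 1 (last nonzero row E).
The gcd is 1, so 29 is invertible mod 54. The last nonzero row gives 7·54 − 13·29 = 1, so t = −13. So 29^(−1) ≡ −13 ≡ 41 (mod 54). Verify: 29 · 41 = 1189 ≡ 1 (mod 54). ✓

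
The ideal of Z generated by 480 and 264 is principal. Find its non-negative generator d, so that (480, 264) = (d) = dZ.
(480, 264) = (24); d = 24

In the PID Z, (a, b) is generated by gcd(a, b). Compute gcd(480, 264) with the extended Euclidean algorithm, tracking rows (r, s, t) with s·480 + t·264 = r:
  row A: (480, 1, 0)   [1·480 + 0·264 = 480]
  row B: (264, 0, 1)   [0·480 + 1·264 = 264]
  480 = 1·264 + 216   → row C = row A − 1·row B = (216, 1, −1)   [check: 1·480 − 1·264 = 216]
  264 = 1·216 + 48   → row D = row B − 1·row C = (48, −1, 2)   [check: −1·480 + 2·264 = 48]
  216 = 4·48 + 24   → row E = row C − 4·row D = (24, 5, −9)   [check: 5·480 − 9·264 = 24]
  48 = 2·24 + 0   → remainder 0, stop. gcd = 24 (last nonzero row E).
So gcd(480, 264) = 24, with Bézout identity 5·480 − 9·264 = 24. Containment (⊇): the Bézout identity exhibits 24 as an element of (480, 264), giving (24) ⊆ (480, 264). Containment (⊆): since 24 | 480 and 24 | 264 (480 = 24·20, 264 = 24·11), every Z-linear combination of 480 and 264 is divisible by 24, so (480, 264) ⊆ (24). Therefore (480, 264) = (24), d = 24.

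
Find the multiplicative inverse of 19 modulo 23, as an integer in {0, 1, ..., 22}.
Apply the extended Euclidean algorithm to (23, 19), tracking rows (r, s, t) with s·23 + t·19 = r. Each division r_prev = q·r_cur + r_new produces the new row as (previous row) − q·(current row):
  row A: (23, 1, 0)   [1·23 + 0·19 = 23]
  row B: (19, 0, 1)   [0·23 + 1·19 = 19]
  23 = 1·19 + 4   → row C = row A − 1·row B = (4, 1, −1)   [check: 1·23 − 1·19 = 4]
  19 = 4·4 + 3   → row D = row B − 4·row C = (3, −4, 5)   [check: −4·23 + 5·19 = 3]
  4 = 1·3 + 1   → row E = row C − 1·row D = (1, 5, −6)   [check: 5·23 − 6·19 = 1]
  3 = 3·1 + 0   → remainder 0, stop. gcd = 1 (last nonzero row E).
The gcd is 1, so 19 is invertible mod 23. The last nonzero row gives 5·23 − 6·19 = 1, so t = −6. So 19^(−1) ≡ −6 ≡ 17 (mod 23). Verify: 19 · 17 = 323 ≡ 1 (mod 23). ✓

Final answer: 19^(−1) ≡ 17 (mod 23)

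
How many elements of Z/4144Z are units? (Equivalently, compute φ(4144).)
An element a ∈ Z/4144Z is a unit iff gcd(a, 4144) = 1, so the number of units is φ(4144). φ is multiplicative, with φ(p^e) = p^e − p^(e−1). Factorise 4144 = 2^4 · 7 · 37. Then
  φ(4144) = (2^4 − 2^3) · (7 − 1) · (37 − 1) = 8 · 6 · 36 = 1728.

Final answer: Z/4144Z has φ(4144) = 1728 units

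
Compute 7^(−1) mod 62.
7^(−1) ≡ 9 (mod 62)

Apply the extended Euclidean algorithm to (62, 7), tracking rows (r, s, t) with s·62 + t·7 = r. Each division r_prev = q·r_cur + r_new produces the new row as (previous row) − q·(current row):
  row A: (62, 1, 0)   [1·62 + 0·7 = 62]
  row B: (7, 0, 1)   [0·62 + 1·7 = 7]
  62 = 8·7 + 6   → row C = row A − 8·row B = (6, 1, −8)   [check: 1·62 − 8·7 = 6]
  7 = 1·6 + 1   → row D = row B − 1·row C = (1, −1, 9)   [check: −1·62 + 9·7 = 1]
  6 = 6·1 + 0   → remainder 0, stop. gcd = 1 (last nonzero row D).
The gcd is 1, so 7 is invertible mod 62. The last nonzero row gives −1·62 + 9·7 = 1, so t = 9. So 7^(−1) ≡ 9 (mod 62). Verify: 7 · 9 = 63 ≡ 1 (mod 62). ✓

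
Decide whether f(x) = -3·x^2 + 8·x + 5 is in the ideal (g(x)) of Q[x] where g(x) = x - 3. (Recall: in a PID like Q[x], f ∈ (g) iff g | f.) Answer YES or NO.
NO

In Q[x] the ideal (g) consists of all multiples of g, so f ∈ (g) iff g | f, i.e. iff the remainder of f on division by g is 0. Divide f by g (g is monic, so eliminate the leading term of the running remainder at each step):
  leading term -3·x^2: subtract (-3·x)·g(x) = -3·x^2 + 9·x, leaving 5 - x
  leading term -x: subtract (-1)·g(x) = 3 - x, leaving 2
The remainder r(x) = 2 ≠ 0 (and deg r < deg g), so g ∤ f, i.e. f ∉ (g).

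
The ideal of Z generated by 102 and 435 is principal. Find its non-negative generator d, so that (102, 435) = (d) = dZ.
In the PID Z, (a, b) is generated by gcd(a, b). Compute gcd(435, 102) with the extended Euclidean algorithm, tracking rows (r, s, t) with s·435 + t·102 = r:
  row A: (435, 1, 0)   [1·435 + 0·102 = 435]
  row B: (102, 0, 1)   [0·435 + 1·102 = 102]
  435 = 4·102 + 27   → row C = row A − 4·row B = (27, 1, −4)   [check: 1·435 − 4·102 = 27]
  102 = 3·27 + 21   → row D = row B − 3·row C = (21, −3, 13)   [check: −3·435 + 13·102 = 21]
  27 = 1·21 + 6   → row E = row C − 1·row D = (6, 4, −17)   [check: 4·435 − 17·102 = 6]
  21 = 3·6 + 3   → row F = row D − 3·row E = (3, −15, 64)   [check: −15·435 + 64·102 = 3]
  6 = 2·3 + 0   → remainder 0, stop. gcd = 3 (last nonzero row F).
So gcd(102, 435) = 3, with Bézout identity −15·435 + 64·102 = 3. Containment (⊇): the Bézout identity exhibits 3 as an element of (102, 435), giving (3) ⊆ (102, 435). Containment (⊆): since 3 | 102 and 3 | 435 (102 = 3·34, 435 = 3·145), every Z-linear combination of 102 and 435 is divisible by 3, so (102, 435) ⊆ (3). Therefore (102, 435) = (3), d = 3.

Final answer: (102, 435) = (3); d = 3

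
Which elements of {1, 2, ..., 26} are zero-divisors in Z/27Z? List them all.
An element a ∈ Z/27Z (with a ≠ 0) is a zero-divisor iff gcd(a, 27) > 1 (because a is a unit precisely when gcd(a, n) = 1, and in Z/nZ every nonzero, non-unit element is a zero-divisor). Scan a = 1, ..., 26 and keep those with gcd(a, 27) > 1:
  gcd(3, 27) = 3, gcd(6, 27) = 3, gcd(9, 27) = 9, gcd(12, 27) = 3, gcd(15, 27) = 3, gcd(18, 27) = 9, gcd(21, 27) = 3, gcd(24, 27) = 3.
All other a ∈ {1, ..., 26} have gcd(a, 27) = 1 and are units. So the nonzero zero-divisors are exactly the 8 values of a appearing in this scan.

Final answer: nonzero zero-divisors of Z/27Z = {3, 6, 9, 12, 15, 18, 21, 24}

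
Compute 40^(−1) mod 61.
40^(−1) ≡ 29 (mod 61)

Apply the extended Euclidean algorithm to (61, 40), tracking rows (r, s, t) with s·61 + t·40 = r. Each division r_prev = q·r_cur + r_new produces the new row as (previous row) − q·(current row):
  row A: (61, 1, 0)   [1·61 + 0·40 = 61]
  row B: (40, 0, 1)   [0·61 + 1·40 = 40]
  61 = 1·40 + 21   → row C = row A − 1·row B = (21, 1, −1)   [check: 1·61 − 1·40 = 21]
  40 = 1·21 + 19   → row D = row B − 1·row C = (19, −1, 2)   [check: −1·61 + 2·40 = 19]
  21 = 1·19 + 2   → row E = row C − 1·row D = (2, 2, −3)   [check: 2·61 − 3·40 = 2]
  19 = 9·2 + 1   → row F = row D − 9·row E = (1, −19, 29)   [check: −19·61 + 29·40 = 1]
  2 = 2·1 + 0   → remainder 0, stop. gcd = 1 (last nonzero row F).
The gcd is 1, so 40 is invertible mod 61. The last nonzero row gives −19·61 + 29·40 = 1, so t = 29. So 40^(−1) ≡ 29 (mod 61). Verify: 40 · 29 = 1160 ≡ 1 (mod 61). ✓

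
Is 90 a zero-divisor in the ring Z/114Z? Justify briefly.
YES

gcd(90, 114) = 6 > 1, so 90 is not a unit in Z/114Z. In Z/nZ every nonzero non-unit is a zero-divisor: explicitly, take b = 114/gcd = 19 ≠ 0 (mod 114); then 90·19 = 1710 = 15·114, i.e. 90·19 ≡ 0 (mod 114). So 90 is a zero-divisor.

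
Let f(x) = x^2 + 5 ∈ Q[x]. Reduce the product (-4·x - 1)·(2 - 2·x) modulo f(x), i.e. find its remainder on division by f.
a · b ≡ -6·x - 42 (mod f(x))

First multiply in Q[x] without reducing: a · b = 8·x^2 - 6·x - 2. Now divide by f(x) = x^2 + 5, eliminating the leading term at each step:
  leading term 8·x^2: subtract (8)·f(x) = 8·x^2 + 40, leaving -6·x - 42
The degree is now < 2, so this is the remainder. Hence a · b ≡ -6·x - 42 in Q[x]/(f).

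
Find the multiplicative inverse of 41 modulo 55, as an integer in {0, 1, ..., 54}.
41^(−1) ≡ 51 (mod 55)

Apply the extended Euclidean algorithm to (55, 41), tracking rows (r, s, t) with s·55 + t·41 = r. Each division r_prev = q·r_cur + r_new produces the new row as (previous row) − q·(current row):
  row A: (55, 1, 0)   [1·55 + 0·41 = 55]
  row B: (41, 0, 1)   [0·55 + 1·41 = 41]
  55 = 1·41 + 14   → row C = row A − 1·row B = (14, 1, −1)   [check: 1·55 − 1·41 = 14]
  41 = 2·14 + 13   → row D = row B − 2·row C = (13, −2, 3)   [check: −2·55 + 3·41 = 13]
  14 = 1·13 + 1   → row E = row C − 1·row D = (1, 3, −4)   [check: 3·55 − 4·41 = 1]
  13 = 13·1 + 0   → remainder 0, stop. gcd = 1 (last nonzero row E).
The gcd is 1, so 41 is invertible mod 55. The last nonzero row gives 3·55 − 4·41 = 1, so t = −4. So 41^(−1) ≡ −4 ≡ 51 (mod 55). Verify: 41 · 51 = 2091 ≡ 1 (mod 55). ✓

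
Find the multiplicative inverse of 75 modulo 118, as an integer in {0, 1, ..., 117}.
75^(−1) ≡ 107 (mod 118)

Apply the extended Euclidean algorithm to (118, 75), tracking rows (r, s, t) with s·118 + t·75 = r. Each division r_prev = q·r_cur + r_new produces the new row as (previous row) − q·(current row):
  row A: (118, 1, 0)   [1·118 + 0·75 = 118]
  row B: (75, 0, 1)   [0·118 + 1·75 = 75]
  118 = 1·75 + 43   → row C = row A − 1·row B = (43, 1, −1)   [check: 1·118 − 1·75 = 43]
  75 = 1·43 + 32   → row D = row B − 1·row C = (32, −1, 2)   [check: −1·118 + 2·75 = 32]
  43 = 1·32 + 11   → row E = row C − 1·row D = (11, 2, −3)   [check: 2·118 − 3·75 = 11]
  32 = 2·11 + 10   → row F = row D − 2·row E = (10, −5, 8)   [check: −5·118 + 8·75 = 10]
  11 = 1·10 + 1   → row G = row E − 1·row F = (1, 7, −11)   [check: 7·118 − 11·75 = 1]
  10 = 10·1 + 0   → remainder 0, stop. gcd = 1 (last nonzero row G).
The gcd is 1, so 75 is invertible mod 118. The last nonzero row gives 7·118 − 11·75 = 1, so t = −11. So 75^(−1) ≡ −11 ≡ 107 (mod 118). Verify: 75 · 107 = 8025 ≡ 1 (mod 118). ✓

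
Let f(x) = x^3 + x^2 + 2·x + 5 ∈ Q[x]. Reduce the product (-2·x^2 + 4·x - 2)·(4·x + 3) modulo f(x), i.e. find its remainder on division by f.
First multiply in Q[x] without reducing: a · b = -8·x^3 + 10·x^2 + 4·x - 6. Now divide by f(x) = x^3 + x^2 + 2·x + 5, eliminating the leading term at each step:
  leading term -8·x^3: subtract (-8)·f(x) = -8·x^3 - 8·x^2 - 16·x - 40, leaving 18·x^2 + 20·x + 34
The degree is now < 3, so this is the remainder. Hence a · b ≡ 18·x^2 + 20·x + 34 in Q[x]/(f).

Final answer: a · b ≡ 18·x^2 + 20·x + 34 (mod f(x))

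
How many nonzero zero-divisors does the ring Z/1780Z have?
In Z/1780Z each nonzero element is either a unit (gcd with 1780 is 1) or a zero-divisor (gcd > 1). The number of units is φ(1780): factorise 1780 = 2^2 · 5 · 89, so φ(1780) = (2^2 − 2^1) · (5 − 1) · (89 − 1) = 2 · 4 · 88 = 704. The nonzero elements number 1780 − 1 = 1779. Hence the nonzero zero-divisors number 1779 − 704 = 1075.

Final answer: Z/1780Z has 1075 nonzero zero-divisors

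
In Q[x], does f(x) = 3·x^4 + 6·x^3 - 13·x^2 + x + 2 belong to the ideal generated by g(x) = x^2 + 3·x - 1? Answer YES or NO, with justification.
NO

In Q[x] the ideal (g) consists of all multiples of g, so f ∈ (g) iff g | f, i.e. iff the remainder of f on division by g is 0. Divide f by g (g is monic, so eliminate the leading term of the running remainder at each step):
  leading term 3·x^4: subtract (3·x^2)·g(x) = 3·x^4 + 9·x^3 - 3·x^2, leaving -3·x^3 - 10·x^2 + x + 2
  leading term -3·x^3: subtract (-3·x)·g(x) = -3·x^3 - 9·x^2 + 3·x, leaving -x^2 - 2·x + 2
  leading term -x^2: subtract (-1)·g(x) = -x^2 - 3·x + 1, leaving x + 1
The remainder r(x) = x + 1 ≠ 0 (and deg r < deg g), so g ∤ f, i.e. f ∉ (g).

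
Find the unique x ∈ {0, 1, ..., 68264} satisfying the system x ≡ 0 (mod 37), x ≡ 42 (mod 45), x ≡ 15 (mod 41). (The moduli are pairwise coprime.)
x ≡ 60162 (mod 68265); the representative in [0, 68265) is 60162

The moduli 37, 45, 41 are pairwise coprime, so by the CRT there is a unique solution mod 37·45·41 = 68265.
Solve by successive substitution. Start with x ≡ 0 (mod 37).
  Combine with x ≡ 42 (mod 45): write x = 37·t and require 37·t ≡ 42 (mod 45). Since 37^(−1) ≡ 28 (mod 45), t ≡ 28·42 ≡ 6 (mod 45). So x ≡ 37·6 = 222 (mod 1665).
  Combine with x ≡ 15 (mod 41): write x = 222 + 1665·t and require 222 + 1665·t ≡ 15 (mod 41), i.e. 1665·t ≡ 15 − 222 ≡ 39 (mod 41). Since 1665^(−1) ≡ 23 (mod 41) (1665 ≡ 25 (mod 41)), t ≡ 23·39 ≡ 36 (mod 41). So x ≡ 222 + 1665·36 = 60162 (mod 68265).
Unique solution in [0, 68265): x = 60162.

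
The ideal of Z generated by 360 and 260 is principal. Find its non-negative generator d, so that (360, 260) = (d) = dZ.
(360, 260) = (20); d = 20

In the PID Z, (a, b) is generated by gcd(a, b). Compute gcd(360, 260) with the extended Euclidean algorithm, tracking rows (r, s, t) with s·360 + t·260 = r:
  row A: (360, 1, 0)   [1·360 + 0·260 = 360]
  row B: (260, 0, 1)   [0·360 + 1·260 = 260]
  360 = 1·260 + 100   → row C = row A − 1·row B = (100, 1, −1)   [check: 1·360 − 1·260 = 100]
  260 = 2·100 + 60   → row D = row B − 2·row C = (60, −2, 3)   [check: −2·360 + 3·260 = 60]
  100 = 1·60 + 40   → row E = row C − 1·row D = (40, 3, −4)   [check: 3·360 − 4·260 = 40]
  60 = 1·40 + 20   → row F = row D − 1·row E = (20, −5, 7)   [check: −5·360 + 7·260 = 20]
  40 = 2·20 + 0   → remainder 0, stop. gcd = 20 (last nonzero row F).
So gcd(360, 260) = 20, with Bézout identity −5·360 + 7·260 = 20. Containment (⊇): the Bézout identity exhibits 20 as an element of (360, 260), giving (20) ⊆ (360, 260). Containment (⊆): since 20 | 360 and 20 | 260 (360 = 20·18, 260 = 20·13), every Z-linear combination of 360 and 260 is divisible by 20, so (360, 260) ⊆ (20). Therefore (360, 260) = (20), d = 20.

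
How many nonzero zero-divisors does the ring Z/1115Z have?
In Z/1115Z each nonzero element is either a unit (gcd with 1115 is 1) or a zero-divisor (gcd > 1). The number of units is φ(1115): factorise 1115 = 5 · 223, so φ(1115) = (5 − 1) · (223 − 1) = 4 · 222 = 888. The nonzero elements number 1115 − 1 = 1114. Hence the nonzero zero-divisors number 1114 − 888 = 226.

Final answer: Z/1115Z has 226 nonzero zero-divisors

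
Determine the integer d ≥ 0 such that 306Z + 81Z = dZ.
(306, 81) = (9); d = 9

In the PID Z, (a, b) is generated by gcd(a, b). Compute gcd(306, 81) with the extended Euclidean algorithm, tracking rows (r, s, t) with s·306 + t·81 = r:
  row A: (306, 1, 0)   [1·306 + 0·81 = 306]
  row B: (81, 0, 1)   [0·306 + 1·81 = 81]
  306 = 3·81 + 63   → row C = row A − 3·row B = (63, 1, −3)   [check: 1·306 − 3·81 = 63]
  81 = 1·63 + 18   → row D = row B − 1·row C = (18, −1, 4)   [check: −1·306 + 4·81 = 18]
  63 = 3·18 + 9   → row E = row C − 3·row D = (9, 4, −15)   [check: 4·306 − 15·81 = 9]
  18 = 2·9 + 0   → remainder 0, stop. gcd = 9 (last nonzero row E).
So gcd(306, 81) = 9, with Bézout identity 4·306 − 15·81 = 9. Containment (⊇): the Bézout identity exhibits 9 as an element of (306, 81), giving (9) ⊆ (306, 81). Containment (⊆): since 9 | 306 and 9 | 81 (306 = 9·34, 81 = 9·9), every Z-linear combination of 306 and 81 is divisible by 9, so (306, 81) ⊆ (9). Therefore (306, 81) = (9), d = 9.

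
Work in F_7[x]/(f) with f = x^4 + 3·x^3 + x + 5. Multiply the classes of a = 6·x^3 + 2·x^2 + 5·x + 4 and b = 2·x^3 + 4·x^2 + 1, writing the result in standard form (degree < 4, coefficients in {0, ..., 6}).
Multiply as integer polynomials: a · b = 12·x^6 + 28·x^5 + 18·x^4 + 34·x^3 + 18·x^2 + 5·x + 4. Reducing coefficients mod 7: a · b ≡ 5·x^6 + 4·x^4 + 6·x^3 + 4·x^2 + 5·x + 4. Now divide by f(x) = x^4 + 3·x^3 + x + 5 in F_7[x], eliminating the leading term at each step:
  leading term 5·x^6: subtract (5·x^2)·f(x) = 5·x^6 + x^5 + 5·x^3 + 4·x^2, leaving 6·x^5 + 4·x^4 + x^3 + 5·x + 4 (coefficients mod 7)
  leading term 6·x^5: subtract (6·x)·f(x) = 6·x^5 + 4·x^4 + 6·x^2 + 2·x, leaving x^3 + x^2 + 3·x + 4 (coefficients mod 7)
The degree is now < 4, so this is the remainder. Hence a · b ≡ x^3 + x^2 + 3·x + 4 in F_7[x]/(f).

Final answer: a · b ≡ x^3 + x^2 + 3·x + 4 (mod f(x))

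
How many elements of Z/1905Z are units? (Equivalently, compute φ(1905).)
Z/1905Z has φ(1905) = 1008 units

An element a ∈ Z/1905Z is a unit iff gcd(a, 1905) = 1, so the number of units is φ(1905). φ is multiplicative, with φ(p^e) = p^e − p^(e−1). Factorise 1905 = 3 · 5 · 127. Then
  φ(1905) = (3 − 1) · (5 − 1) · (127 − 1) = 2 · 4 · 126 = 1008.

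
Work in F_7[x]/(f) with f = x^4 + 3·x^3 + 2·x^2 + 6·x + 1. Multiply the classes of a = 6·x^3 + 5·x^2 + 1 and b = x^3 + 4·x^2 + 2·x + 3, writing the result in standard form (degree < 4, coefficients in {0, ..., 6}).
Multiply as integer polynomials: a · b = 6·x^6 + 29·x^5 + 32·x^4 + 29·x^3 + 19·x^2 + 2·x + 3. Reducing coefficients mod 7: a · b ≡ 6·x^6 + x^5 + 4·x^4 + x^3 + 5·x^2 + 2·x + 3. Now divide by f(x) = x^4 + 3·x^3 + 2·x^2 + 6·x + 1 in F_7[x], eliminating the leading term at each step:
  leading term 6·x^6: subtract (6·x^2)·f(x) = 6·x^6 + 4·x^5 + 5·x^4 + x^3 + 6·x^2, leaving 4·x^5 + 6·x^4 + 6·x^2 + 2·x + 3 (coefficients mod 7)
  leading term 4·x^5: subtract (4·x)·f(x) = 4·x^5 + 5·x^4 + x^3 + 3·x^2 + 4·x, leaving x^4 + 6·x^3 + 3·x^2 + 5·x + 3 (coefficients mod 7)
  leading term x^4: subtract (1)·f(x) = x^4 + 3·x^3 + 2·x^2 + 6·x + 1, leaving 3·x^3 + x^2 + 6·x + 2 (coefficients mod 7)
The degree is now < 4, so this is the remainder. Hence a · b ≡ 3·x^3 + x^2 + 6·x + 2 in F_7[x]/(f).

Final answer: a · b ≡ 3·x^3 + x^2 + 6·x + 2 (mod f(x))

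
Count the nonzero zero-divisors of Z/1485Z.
In Z/1485Z each nonzero element is either a unit (gcd with 1485 is 1) or a zero-divisor (gcd > 1). The number of units is φ(1485): factorise 1485 = 3^3 · 5 · 11, so φ(1485) = (3^3 − 3^2) · (5 − 1) · (11 − 1) = 18 · 4 · 10 = 720. The nonzero elements number 1485 − 1 = 1484. Hence the nonzero zero-divisors number 1484 − 720 = 764.

Final answer: Z/1485Z has 764 nonzero zero-divisors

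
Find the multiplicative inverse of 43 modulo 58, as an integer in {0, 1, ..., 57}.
Apply the extended Euclidean algorithm to (58, 43), tracking rows (r, s, t) with s·58 + t·43 = r. Each division r_prev = q·r_cur + r_new produces the new row as (previous row) − q·(current row):
  row A: (58, 1, 0)   [1·58 + 0·43 = 58]
  row B: (43, 0, 1)   [0·58 + 1·43 = 43]
  58 = 1·43 + 15   → row C = row A − 1·row B = (15, 1, −1)   [check: 1·58 − 1·43 = 15]
  43 = 2·15 + 13   → row D = row B − 2·row C = (13, −2, 3)   [check: −2·58 + 3·43 = 13]
  15 = 1·13 + 2   → row E = row C − 1·row D = (2, 3, −4)   [check: 3·58 − 4·43 = 2]
  13 = 6·2 + 1   → row F = row D − 6·row E = (1, −20, 27)   [check: −20·58 + 27·43 = 1]
  2 = 2·1 + 0   → remainder 0, stop. gcd = 1 (last nonzero row F).
The gcd is 1, so 43 is invertible mod 58. The last nonzero row gives −20·58 + 27·43 = 1, so t = 27. So 43^(−1) ≡ 27 (mod 58). Verify: 43 · 27 = 1161 ≡ 1 (mod 58). ✓

Final answer: 43^(−1) ≡ 27 (mod 58)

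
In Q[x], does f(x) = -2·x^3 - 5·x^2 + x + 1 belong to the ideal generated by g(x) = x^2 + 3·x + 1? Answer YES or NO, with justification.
In Q[x] the ideal (g) consists of all multiples of g, so f ∈ (g) iff g | f, i.e. iff the remainder of f on division by g is 0. Divide f by g (g is monic, so eliminate the leading term of the running remainder at each step):
  leading term -2·x^3: subtract (-2·x)·g(x) = -2·x^3 - 6·x^2 - 2·x, leaving x^2 + 3·x + 1
  leading term x^2: subtract (1)·g(x) = x^2 + 3·x + 1, leaving 0
The remainder is 0, so f(x) = g(x) · h(x) with h(x) = 1 - 2·x. Hence g | f, i.e. f ∈ (g).

Final answer: YES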